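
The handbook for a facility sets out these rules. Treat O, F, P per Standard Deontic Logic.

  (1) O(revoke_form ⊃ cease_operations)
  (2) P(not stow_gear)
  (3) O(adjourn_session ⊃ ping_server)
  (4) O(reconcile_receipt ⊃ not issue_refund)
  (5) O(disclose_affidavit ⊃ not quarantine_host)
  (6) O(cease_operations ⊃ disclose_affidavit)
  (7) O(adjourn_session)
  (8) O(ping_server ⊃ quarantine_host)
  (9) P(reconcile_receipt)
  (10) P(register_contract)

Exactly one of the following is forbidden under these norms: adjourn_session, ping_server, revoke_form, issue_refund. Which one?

revoke_form

From premise 7 we have O(adjourn_session).
Premise 3 is O(adjourn_session ⊃ ping_server); since O(adjourn_session), deontic closure gives O(ping_server).
Applying K to premise 8 (O(ping_server ⊃ quarantine_host)) and O(ping_server) yields O(quarantine_host).
Premise 5, O(disclose_affidavit ⊃ not quarantine_host), contraposes to O(quarantine_host ⊃ not disclose_affidavit); with O(quarantine_host) we get O(not disclose_affidavit).
The contrapositive of premise 6 (O(cease_operations ⊃ disclose_affidavit)) is O(not disclose_affidavit ⊃ not cease_operations), and O(not disclose_affidavit) is already established, so O(not cease_operations).
The contrapositive of premise 1 (O(revoke_form ⊃ cease_operations)) is O(not cease_operations ⊃ not revoke_form), and O(not cease_operations) is already established, so O(not revoke_form).
So O(not revoke_form) holds, i.e. revoke_form is forbidden. None of the other listed options is forbidden under the premises.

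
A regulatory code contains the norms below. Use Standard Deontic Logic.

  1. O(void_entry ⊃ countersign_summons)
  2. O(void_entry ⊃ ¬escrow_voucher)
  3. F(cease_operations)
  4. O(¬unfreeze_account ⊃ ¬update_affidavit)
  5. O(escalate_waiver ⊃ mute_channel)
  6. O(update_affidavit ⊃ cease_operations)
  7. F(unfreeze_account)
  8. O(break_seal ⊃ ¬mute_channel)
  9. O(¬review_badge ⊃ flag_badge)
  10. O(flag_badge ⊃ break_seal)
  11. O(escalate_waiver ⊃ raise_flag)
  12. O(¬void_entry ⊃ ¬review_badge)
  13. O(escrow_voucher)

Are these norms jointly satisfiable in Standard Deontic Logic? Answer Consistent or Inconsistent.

Premise 6 is O(update_affidavit ⊃ cease_operations), but O(update_affidavit) is not derivable from the premises, so it does not yield O(cease_operations).
So O(cease_operations) is not derivable, and the apparent clash with O(¬cease_operations) does not arise.
A world satisfying every obligation exists (e.g. break_seal=true, cease_operations=false, countersign_summons=false, escalate_waiver=false, escrow_voucher=true, flag_badge=true, mute_channel=false, raise_flag=false, review_badge=false, unfreeze_account=false, update_affidavit=false, void_entry=false); no atom is both obligatory and forbidden, so the set is consistent.

Consistent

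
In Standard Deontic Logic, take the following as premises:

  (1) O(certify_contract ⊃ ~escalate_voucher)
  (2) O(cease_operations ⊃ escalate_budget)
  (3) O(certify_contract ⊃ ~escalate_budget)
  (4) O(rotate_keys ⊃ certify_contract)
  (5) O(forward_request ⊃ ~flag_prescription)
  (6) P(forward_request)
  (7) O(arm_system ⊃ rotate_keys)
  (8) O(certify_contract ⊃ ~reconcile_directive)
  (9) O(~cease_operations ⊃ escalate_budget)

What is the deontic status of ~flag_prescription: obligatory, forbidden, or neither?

Premise 5 is O(forward_request ⊃ ~flag_prescription), but O(forward_request) is not derivable from the premises (the permission P(forward_request) asserts only ~O(~forward_request), not O(forward_request)), so it does not yield O(~flag_prescription).
No premise or chain of K-axiom applications forces O(~flag_prescription), and none forces O(flag_prescription). So ~flag_prescription is neither obligatory nor forbidden under these norms.

Neither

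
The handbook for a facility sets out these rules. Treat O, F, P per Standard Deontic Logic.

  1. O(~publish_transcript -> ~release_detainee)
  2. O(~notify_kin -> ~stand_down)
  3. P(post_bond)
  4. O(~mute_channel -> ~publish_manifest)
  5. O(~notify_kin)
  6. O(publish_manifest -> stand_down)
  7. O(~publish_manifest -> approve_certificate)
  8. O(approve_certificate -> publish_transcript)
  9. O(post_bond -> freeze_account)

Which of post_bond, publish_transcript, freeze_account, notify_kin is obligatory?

publish_transcript

From premise 5 we have O(~notify_kin).
Applying K to premise 2 (O(~notify_kin -> ~stand_down)) and O(~notify_kin) yields O(~stand_down).
The contrapositive of premise 6 (O(publish_manifest -> stand_down)) is O(~stand_down -> ~publish_manifest), and O(~stand_down) is already established, so O(~publish_manifest).
Premise 7 is O(~publish_manifest -> approve_certificate); since O(~publish_manifest), deontic closure gives O(approve_certificate).
From O(approve_certificate) and premise 8, O(approve_certificate -> publish_transcript), we obtain O(publish_transcript).
So O(publish_transcript) holds — publish_transcript is obligatory. None of the other listed options is made obligatory by any chain of premises.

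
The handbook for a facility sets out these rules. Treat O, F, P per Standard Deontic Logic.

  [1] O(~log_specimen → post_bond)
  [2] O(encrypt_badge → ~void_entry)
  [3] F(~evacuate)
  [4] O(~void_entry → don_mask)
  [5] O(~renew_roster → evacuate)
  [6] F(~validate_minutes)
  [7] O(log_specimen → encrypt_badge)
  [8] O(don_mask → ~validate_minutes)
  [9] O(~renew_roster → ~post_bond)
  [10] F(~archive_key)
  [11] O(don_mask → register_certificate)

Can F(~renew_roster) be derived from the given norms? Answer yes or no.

Premise 6, F(~validate_minutes), is equivalent to O(validate_minutes).
Premise 8 is O(don_mask → ~validate_minutes); contrapositively O(validate_minutes → ~don_mask). Since O(validate_minutes) holds, K gives O(~don_mask).
Premise 4, O(~void_entry → don_mask), contraposes to O(~don_mask → void_entry); with O(~don_mask) we get O(void_entry).
Premise 2, O(encrypt_badge → ~void_entry), contraposes to O(void_entry → ~encrypt_badge); with O(void_entry) we get O(~encrypt_badge).
The contrapositive of premise 7 (O(log_specimen → encrypt_badge)) is O(~encrypt_badge → ~log_specimen), and O(~encrypt_badge) is already established, so O(~log_specimen).
From O(~log_specimen) and premise 1, O(~log_specimen → post_bond), we obtain O(post_bond).
The contrapositive of premise 9 (O(~renew_roster → ~post_bond)) is O(post_bond → renew_roster), and O(post_bond) is already established, so O(renew_roster).
Premises 3, 5, 10, 11 do not contribute to this derivation.
So O(renew_roster) holds, i.e. F(~renew_roster). The claim follows.

Yes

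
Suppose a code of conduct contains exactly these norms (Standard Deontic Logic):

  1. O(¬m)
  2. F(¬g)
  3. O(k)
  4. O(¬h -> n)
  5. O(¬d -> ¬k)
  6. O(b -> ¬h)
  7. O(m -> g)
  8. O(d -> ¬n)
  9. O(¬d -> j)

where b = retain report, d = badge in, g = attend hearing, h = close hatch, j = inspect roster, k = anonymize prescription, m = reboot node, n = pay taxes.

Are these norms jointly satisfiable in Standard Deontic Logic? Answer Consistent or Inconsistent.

Consistent

Premise 7 is O(m -> g); even if O(g) held, inferring O(m) would be affirming the consequent — invalid.
So O(m) is not derivable, and the apparent clash with O(¬m) does not arise.
A world satisfying every obligation exists (e.g. b=false, d=true, g=true, h=true, j=false, k=true, m=false, n=false); no atom is both obligatory and forbidden, so the set is consistent.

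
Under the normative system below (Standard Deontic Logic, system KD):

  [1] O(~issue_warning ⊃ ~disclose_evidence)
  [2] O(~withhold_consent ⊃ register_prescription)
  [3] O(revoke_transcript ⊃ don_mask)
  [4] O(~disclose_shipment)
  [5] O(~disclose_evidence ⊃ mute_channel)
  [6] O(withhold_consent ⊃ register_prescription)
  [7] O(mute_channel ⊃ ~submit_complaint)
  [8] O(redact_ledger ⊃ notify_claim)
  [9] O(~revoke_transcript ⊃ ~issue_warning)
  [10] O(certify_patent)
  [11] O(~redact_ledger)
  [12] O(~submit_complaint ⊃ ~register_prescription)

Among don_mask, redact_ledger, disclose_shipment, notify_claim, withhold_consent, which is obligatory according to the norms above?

Premises 6 and 2 cover both cases: O(withhold_consent ⊃ register_prescription) and O(~withhold_consent ⊃ register_prescription). Since withhold_consent ∨ ~withhold_consent is a tautology, O(register_prescription) follows.
Premise 12 is O(~submit_complaint ⊃ ~register_prescription); contrapositively O(register_prescription ⊃ submit_complaint). Since O(register_prescription) holds, K gives O(submit_complaint).
Premise 7, O(mute_channel ⊃ ~submit_complaint), contraposes to O(submit_complaint ⊃ ~mute_channel); with O(submit_complaint) we get O(~mute_channel).
Premise 5 is O(~disclose_evidence ⊃ mute_channel); contrapositively O(~mute_channel ⊃ disclose_evidence). Since O(~mute_channel) holds, K gives O(disclose_evidence).
Premise 1 is O(~issue_warning ⊃ ~disclose_evidence); contrapositively O(disclose_evidence ⊃ issue_warning). Since O(disclose_evidence) holds, K gives O(issue_warning).
Premise 9 is O(~revoke_transcript ⊃ ~issue_warning); contrapositively O(issue_warning ⊃ revoke_transcript). Since O(issue_warning) holds, K gives O(revoke_transcript).
Premise 3 is O(revoke_transcript ⊃ don_mask); since O(revoke_transcript), deontic closure gives O(don_mask).
So O(don_mask) holds — don_mask is obligatory. None of the other listed options is made obligatory by any chain of premises.

don_mask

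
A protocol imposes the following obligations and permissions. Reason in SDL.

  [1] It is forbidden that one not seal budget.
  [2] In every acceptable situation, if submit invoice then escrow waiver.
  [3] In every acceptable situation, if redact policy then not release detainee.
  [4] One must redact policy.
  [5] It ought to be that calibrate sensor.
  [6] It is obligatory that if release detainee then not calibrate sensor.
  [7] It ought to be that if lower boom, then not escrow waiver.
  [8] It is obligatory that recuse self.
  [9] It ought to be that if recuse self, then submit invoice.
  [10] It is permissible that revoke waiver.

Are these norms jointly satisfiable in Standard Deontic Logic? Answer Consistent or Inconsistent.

Premise 6 is O(release_detainee → ¬calibrate_sensor), but O(release_detainee) is not derivable from the premises, so it does not yield O(¬calibrate_sensor).
So O(¬calibrate_sensor) is not derivable, and the apparent clash with O(calibrate_sensor) does not arise.
A world satisfying every obligation exists (e.g. calibrate_sensor=true, escrow_waiver=true, lower_boom=false, recuse_self=true, redact_policy=true, release_detainee=false, revoke_waiver=false, seal_budget=true, submit_invoice=true); no atom is both obligatory and forbidden, so the set is consistent.

Consistent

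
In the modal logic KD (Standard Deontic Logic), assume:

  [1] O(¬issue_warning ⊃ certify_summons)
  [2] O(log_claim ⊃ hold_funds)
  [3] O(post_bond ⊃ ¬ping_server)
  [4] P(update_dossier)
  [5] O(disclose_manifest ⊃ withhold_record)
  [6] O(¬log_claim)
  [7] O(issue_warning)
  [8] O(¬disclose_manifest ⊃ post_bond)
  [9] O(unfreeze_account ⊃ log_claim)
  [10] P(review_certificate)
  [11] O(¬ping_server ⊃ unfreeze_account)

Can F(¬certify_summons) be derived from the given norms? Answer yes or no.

Premise 1 is O(¬issue_warning ⊃ certify_summons), but O(¬issue_warning) is not derivable from the premises, so it does not yield O(certify_summons).
No other premise forces O(certify_summons). An ideal world satisfying every premise can still have ¬certify_summons true, so F(¬certify_summons) is not derivable.

No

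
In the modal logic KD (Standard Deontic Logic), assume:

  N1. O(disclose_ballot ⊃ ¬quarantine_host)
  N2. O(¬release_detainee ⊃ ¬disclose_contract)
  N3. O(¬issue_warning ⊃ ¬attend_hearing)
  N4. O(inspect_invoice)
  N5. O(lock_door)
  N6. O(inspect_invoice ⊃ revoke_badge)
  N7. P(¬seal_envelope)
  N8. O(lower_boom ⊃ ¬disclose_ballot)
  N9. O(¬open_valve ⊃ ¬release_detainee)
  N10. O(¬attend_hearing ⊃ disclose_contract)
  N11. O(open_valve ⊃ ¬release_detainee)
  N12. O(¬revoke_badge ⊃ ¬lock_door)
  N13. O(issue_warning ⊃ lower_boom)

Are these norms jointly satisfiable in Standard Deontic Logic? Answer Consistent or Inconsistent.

Premise 12 is O(¬revoke_badge ⊃ ¬lock_door), but O(¬revoke_badge) is not derivable from the premises, so it does not yield O(¬lock_door).
So O(¬lock_door) is not derivable, and the apparent clash with O(lock_door) does not arise.
A world satisfying every obligation exists (e.g. attend_hearing=true, disclose_ballot=false, disclose_contract=false, inspect_invoice=true, issue_warning=true, lock_door=true, lower_boom=true, open_valve=false, quarantine_host=false, release_detainee=false, revoke_badge=true, seal_envelope=false); no atom is both obligatory and forbidden, so the set is consistent.

Consistent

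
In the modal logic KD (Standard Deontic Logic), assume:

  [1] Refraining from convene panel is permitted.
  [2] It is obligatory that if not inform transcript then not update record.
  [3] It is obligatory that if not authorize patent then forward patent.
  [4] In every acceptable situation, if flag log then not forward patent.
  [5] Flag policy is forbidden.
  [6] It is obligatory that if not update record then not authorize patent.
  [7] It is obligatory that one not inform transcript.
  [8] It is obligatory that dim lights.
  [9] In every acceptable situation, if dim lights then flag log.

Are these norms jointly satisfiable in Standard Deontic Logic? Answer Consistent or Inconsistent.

From premise 8 we have O(dim_lights).
With premise 9, O(dim_lights → flag_log), the K-axiom yields O(flag_log).
From O(flag_log) and premise 4, O(flag_log → ¬forward_patent), we obtain O(¬forward_patent).
Premise 3, O(¬authorize_patent → forward_patent), contraposes to O(¬forward_patent → authorize_patent); with O(¬forward_patent) we get O(authorize_patent).
Premise 6, O(¬update_record → ¬authorize_patent), contraposes to O(authorize_patent → update_record); with O(authorize_patent) we get O(update_record).
Premise 2 is O(¬inform_transcript → ¬update_record); contrapositively O(update_record → inform_transcript). Since O(update_record) holds, K gives O(inform_transcript).
But premise 7 directly asserts O(¬inform_transcript).
We now have both O(inform_transcript) and O(¬inform_transcript) — inform_transcript is simultaneously obligatory and forbidden, violating the D-axiom.

Inconsistent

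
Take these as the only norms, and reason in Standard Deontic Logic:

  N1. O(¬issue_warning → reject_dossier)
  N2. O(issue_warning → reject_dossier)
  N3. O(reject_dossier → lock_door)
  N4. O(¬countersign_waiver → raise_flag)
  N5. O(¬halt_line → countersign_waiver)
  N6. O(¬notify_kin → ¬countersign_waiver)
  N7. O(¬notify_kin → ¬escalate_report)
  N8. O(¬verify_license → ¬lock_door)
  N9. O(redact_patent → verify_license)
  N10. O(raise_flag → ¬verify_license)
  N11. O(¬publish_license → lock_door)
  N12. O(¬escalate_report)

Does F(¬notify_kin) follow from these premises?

Premises 2 and 1 are O(issue_warning → reject_dossier) and O(¬issue_warning → reject_dossier); every ideal world satisfies issue_warning or ¬issue_warning, so in either case reject_dossier holds — hence O(reject_dossier).
From O(reject_dossier) and premise 3, O(reject_dossier → lock_door), we obtain O(lock_door).
Premise 8 is O(¬verify_license → ¬lock_door); contrapositively O(lock_door → verify_license). Since O(lock_door) holds, K gives O(verify_license).
Premise 10, O(raise_flag → ¬verify_license), contraposes to O(verify_license → ¬raise_flag); with O(verify_license) we get O(¬raise_flag).
Premise 4 is O(¬countersign_waiver → raise_flag); contrapositively O(¬raise_flag → countersign_waiver). Since O(¬raise_flag) holds, K gives O(countersign_waiver).
Premise 6 is O(¬notify_kin → ¬countersign_waiver); contrapositively O(countersign_waiver → notify_kin). Since O(countersign_waiver) holds, K gives O(notify_kin).
Premises 5, 7, 9, 11, 12 do not contribute to this derivation.
So O(notify_kin) holds, i.e. F(¬notify_kin). The claim follows.

Yes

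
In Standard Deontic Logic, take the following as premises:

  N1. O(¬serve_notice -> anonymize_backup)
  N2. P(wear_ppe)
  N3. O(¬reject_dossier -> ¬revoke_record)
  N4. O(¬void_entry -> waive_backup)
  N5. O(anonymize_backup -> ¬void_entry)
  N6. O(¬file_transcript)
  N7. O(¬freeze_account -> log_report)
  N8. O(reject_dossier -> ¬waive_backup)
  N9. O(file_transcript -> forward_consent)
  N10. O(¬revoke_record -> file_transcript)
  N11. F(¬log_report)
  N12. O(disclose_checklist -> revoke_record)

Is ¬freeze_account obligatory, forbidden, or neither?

Premise 7 is O(¬freeze_account -> log_report); even if O(log_report) held, inferring O(¬freeze_account) would be affirming the consequent — invalid.
No premise or chain of K-axiom applications forces O(¬freeze_account), and none forces O(freeze_account). So ¬freeze_account is neither obligatory nor forbidden under these norms.

Neither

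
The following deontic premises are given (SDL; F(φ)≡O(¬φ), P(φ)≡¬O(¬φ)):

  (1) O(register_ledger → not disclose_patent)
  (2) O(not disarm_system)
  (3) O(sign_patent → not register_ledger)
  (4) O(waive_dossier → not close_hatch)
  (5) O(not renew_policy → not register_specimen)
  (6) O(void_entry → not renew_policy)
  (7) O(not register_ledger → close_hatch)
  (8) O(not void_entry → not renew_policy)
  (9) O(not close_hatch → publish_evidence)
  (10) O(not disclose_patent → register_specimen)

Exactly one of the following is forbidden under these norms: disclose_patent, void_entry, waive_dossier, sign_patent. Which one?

waive_dossier

Premises 6 and 8 cover both cases: O(void_entry → not renew_policy) and O(not void_entry → not renew_policy). Since void_entry ∨ not void_entry is a tautology, O(not renew_policy) follows.
From O(not renew_policy) and premise 5, O(not renew_policy → not register_specimen), we obtain O(not register_specimen).
Premise 10 is O(not disclose_patent → register_specimen); contrapositively O(not register_specimen → disclose_patent). Since O(not register_specimen) holds, K gives O(disclose_patent).
Premise 1, O(register_ledger → not disclose_patent), contraposes to O(disclose_patent → not register_ledger); with O(disclose_patent) we get O(not register_ledger).
Applying K to premise 7 (O(not register_ledger → close_hatch)) and O(not register_ledger) yields O(close_hatch).
The contrapositive of premise 4 (O(waive_dossier → not close_hatch)) is O(close_hatch → not waive_dossier), and O(close_hatch) is already established, so O(not waive_dossier).
So O(not waive_dossier) holds, i.e. waive_dossier is forbidden. None of the other listed options is forbidden under the premises.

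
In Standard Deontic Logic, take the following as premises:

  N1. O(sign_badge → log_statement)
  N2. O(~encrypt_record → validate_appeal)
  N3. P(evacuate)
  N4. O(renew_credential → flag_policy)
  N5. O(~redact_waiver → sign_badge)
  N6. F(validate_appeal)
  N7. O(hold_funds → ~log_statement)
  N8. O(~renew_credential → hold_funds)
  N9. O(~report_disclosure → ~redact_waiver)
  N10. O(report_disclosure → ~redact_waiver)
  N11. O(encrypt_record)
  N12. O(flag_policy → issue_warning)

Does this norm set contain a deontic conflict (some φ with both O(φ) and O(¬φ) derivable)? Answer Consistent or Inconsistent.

Premise 2 is O(~encrypt_record → validate_appeal), but O(~encrypt_record) is not derivable from the premises, so it does not yield O(validate_appeal).
So O(validate_appeal) is not derivable, and the apparent clash with O(~validate_appeal) does not arise.
A world satisfying every obligation exists (e.g. encrypt_record=true, evacuate=false, flag_policy=true, hold_funds=false, issue_warning=true, log_statement=true, redact_waiver=false, renew_credential=true, report_disclosure=false, sign_badge=true, validate_appeal=false); no atom is both obligatory and forbidden, so the set is consistent.

Consistent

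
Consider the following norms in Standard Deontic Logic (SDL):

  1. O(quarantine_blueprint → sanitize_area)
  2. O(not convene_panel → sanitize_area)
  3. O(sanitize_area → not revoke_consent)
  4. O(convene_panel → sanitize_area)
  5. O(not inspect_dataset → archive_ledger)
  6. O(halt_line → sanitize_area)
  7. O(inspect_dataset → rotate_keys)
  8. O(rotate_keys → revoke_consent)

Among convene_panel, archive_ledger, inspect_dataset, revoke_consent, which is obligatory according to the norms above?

Premises 2 and 4 cover both cases: O(not convene_panel → sanitize_area) and O(convene_panel → sanitize_area). Since not convene_panel ∨ convene_panel is a tautology, O(sanitize_area) follows.
Premise 3 is O(sanitize_area → not revoke_consent); since O(sanitize_area), deontic closure gives O(not revoke_consent).
Premise 8, O(rotate_keys → revoke_consent), contraposes to O(not revoke_consent → not rotate_keys); with O(not revoke_consent) we get O(not rotate_keys).
Premise 7, O(inspect_dataset → rotate_keys), contraposes to O(not rotate_keys → not inspect_dataset); with O(not rotate_keys) we get O(not inspect_dataset).
Premise 5 is O(not inspect_dataset → archive_ledger); since O(not inspect_dataset), deontic closure gives O(archive_ledger).
So O(archive_ledger) holds — archive_ledger is obligatory. None of the other listed options is made obligatory by any chain of premises.

archive_ledger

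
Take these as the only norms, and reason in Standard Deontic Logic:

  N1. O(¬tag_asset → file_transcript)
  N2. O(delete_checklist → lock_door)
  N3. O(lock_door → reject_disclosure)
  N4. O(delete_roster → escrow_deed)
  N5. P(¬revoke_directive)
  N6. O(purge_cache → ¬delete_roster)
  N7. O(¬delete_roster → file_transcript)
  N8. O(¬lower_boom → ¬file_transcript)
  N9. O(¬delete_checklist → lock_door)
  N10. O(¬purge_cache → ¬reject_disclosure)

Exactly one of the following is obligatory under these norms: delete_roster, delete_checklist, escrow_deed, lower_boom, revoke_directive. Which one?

By case analysis on ¬delete_checklist: premise 9 gives O(¬delete_checklist → lock_door) and premise 2 gives O(delete_checklist → lock_door), so O(lock_door) either way.
From O(lock_door) and premise 3, O(lock_door → reject_disclosure), we obtain O(reject_disclosure).
Premise 10, O(¬purge_cache → ¬reject_disclosure), contraposes to O(reject_disclosure → purge_cache); with O(reject_disclosure) we get O(purge_cache).
With premise 6, O(purge_cache → ¬delete_roster), the K-axiom yields O(¬delete_roster).
Premise 7 is O(¬delete_roster → file_transcript); since O(¬delete_roster), deontic closure gives O(file_transcript).
Premise 8 is O(¬lower_boom → ¬file_transcript); contrapositively O(file_transcript → lower_boom). Since O(file_transcript) holds, K gives O(lower_boom).
So O(lower_boom) holds — lower_boom is obligatory. None of the other listed options is made obligatory by any chain of premises.

lower_boom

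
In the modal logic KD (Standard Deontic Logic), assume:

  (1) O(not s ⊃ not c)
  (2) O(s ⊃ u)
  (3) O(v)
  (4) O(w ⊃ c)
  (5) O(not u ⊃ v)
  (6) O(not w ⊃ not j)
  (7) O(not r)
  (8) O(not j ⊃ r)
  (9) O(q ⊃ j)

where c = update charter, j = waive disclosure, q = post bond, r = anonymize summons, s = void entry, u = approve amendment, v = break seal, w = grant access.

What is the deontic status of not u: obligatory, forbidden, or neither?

Forbidden

Premise 7 gives O(not r).
Premise 8 is O(not j ⊃ r); contrapositively O(not r ⊃ j). Since O(not r) holds, K gives O(j).
The contrapositive of premise 6 (O(not w ⊃ not j)) is O(j ⊃ w), and O(j) is already established, so O(w).
Applying K to premise 4 (O(w ⊃ c)) and O(w) yields O(c).
The contrapositive of premise 1 (O(not s ⊃ not c)) is O(c ⊃ s), and O(c) is already established, so O(s).
Premise 2 is O(s ⊃ u); since O(s), deontic closure gives O(u).
Premises 3, 5, 9 do not contribute to this derivation.
Thus O(u), which is F(not u): not u is forbidden.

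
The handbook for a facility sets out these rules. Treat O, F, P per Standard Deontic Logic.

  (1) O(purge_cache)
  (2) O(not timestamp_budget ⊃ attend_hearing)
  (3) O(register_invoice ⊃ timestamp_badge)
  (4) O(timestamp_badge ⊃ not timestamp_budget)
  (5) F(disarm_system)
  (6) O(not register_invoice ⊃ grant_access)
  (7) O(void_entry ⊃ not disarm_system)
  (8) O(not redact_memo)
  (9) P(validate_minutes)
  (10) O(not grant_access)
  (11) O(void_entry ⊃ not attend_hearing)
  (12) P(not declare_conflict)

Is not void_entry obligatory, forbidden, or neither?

Obligatory

Premise 10 states O(not grant_access) outright.
The contrapositive of premise 6 (O(not register_invoice ⊃ grant_access)) is O(not grant_access ⊃ register_invoice), and O(not grant_access) is already established, so O(register_invoice).
With premise 3, O(register_invoice ⊃ timestamp_badge), the K-axiom yields O(timestamp_badge).
Premise 4 is O(timestamp_badge ⊃ not timestamp_budget); since O(timestamp_badge), deontic closure gives O(not timestamp_budget).
With premise 2, O(not timestamp_budget ⊃ attend_hearing), the K-axiom yields O(attend_hearing).
Premise 11, O(void_entry ⊃ not attend_hearing), contraposes to O(attend_hearing ⊃ not void_entry); with O(attend_hearing) we get O(not void_entry).
Premises 1, 5, 7, 8, 9, 12 do not contribute to this derivation.
Hence not void_entry is obligatory.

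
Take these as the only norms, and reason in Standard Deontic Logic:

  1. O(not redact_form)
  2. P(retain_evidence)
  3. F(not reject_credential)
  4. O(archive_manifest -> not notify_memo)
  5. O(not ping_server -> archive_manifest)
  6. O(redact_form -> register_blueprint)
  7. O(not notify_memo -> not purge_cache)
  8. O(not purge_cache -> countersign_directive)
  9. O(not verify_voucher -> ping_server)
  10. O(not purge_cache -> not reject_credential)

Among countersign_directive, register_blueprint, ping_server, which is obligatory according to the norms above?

Premise 3 is F(not reject_credential), i.e. O(reject_credential).
The contrapositive of premise 10 (O(not purge_cache -> not reject_credential)) is O(reject_credential -> purge_cache), and O(reject_credential) is already established, so O(purge_cache).
The contrapositive of premise 7 (O(not notify_memo -> not purge_cache)) is O(purge_cache -> notify_memo), and O(purge_cache) is already established, so O(notify_memo).
Premise 4 is O(archive_manifest -> not notify_memo); contrapositively O(notify_memo -> not archive_manifest). Since O(notify_memo) holds, K gives O(not archive_manifest).
The contrapositive of premise 5 (O(not ping_server -> archive_manifest)) is O(not archive_manifest -> ping_server), and O(not archive_manifest) is already established, so O(ping_server).
So O(ping_server) holds — ping_server is obligatory. None of the other listed options is made obligatory by any chain of premises.

ping_server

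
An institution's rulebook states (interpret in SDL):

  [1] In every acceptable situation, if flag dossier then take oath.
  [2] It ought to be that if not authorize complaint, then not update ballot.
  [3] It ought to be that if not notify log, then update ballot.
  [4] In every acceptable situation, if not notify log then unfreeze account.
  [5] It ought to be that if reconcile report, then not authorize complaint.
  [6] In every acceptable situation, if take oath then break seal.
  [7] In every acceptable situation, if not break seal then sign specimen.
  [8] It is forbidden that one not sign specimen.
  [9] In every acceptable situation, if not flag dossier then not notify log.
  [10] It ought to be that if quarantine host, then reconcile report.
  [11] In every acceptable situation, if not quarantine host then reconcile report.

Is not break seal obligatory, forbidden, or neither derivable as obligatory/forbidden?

Forbidden

Premises 11 and 10 cover both cases: O(¬quarantine_host → reconcile_report) and O(quarantine_host → reconcile_report). Since ¬quarantine_host ∨ quarantine_host is a tautology, O(reconcile_report) follows.
With premise 5, O(reconcile_report → ¬authorize_complaint), the K-axiom yields O(¬authorize_complaint).
Applying K to premise 2 (O(¬authorize_complaint → ¬update_ballot)) and O(¬authorize_complaint) yields O(¬update_ballot).
Premise 3, O(¬notify_log → update_ballot), contraposes to O(¬update_ballot → notify_log); with O(¬update_ballot) we get O(notify_log).
Premise 9 is O(¬flag_dossier → ¬notify_log); contrapositively O(notify_log → flag_dossier). Since O(notify_log) holds, K gives O(flag_dossier).
From O(flag_dossier) and premise 1, O(flag_dossier → take_oath), we obtain O(take_oath).
Applying K to premise 6 (O(take_oath → break_seal)) and O(take_oath) yields O(break_seal).
Premises 4, 7, 8 do not contribute to this derivation.
Thus O(break_seal), which is F(¬break_seal): ¬break_seal is forbidden.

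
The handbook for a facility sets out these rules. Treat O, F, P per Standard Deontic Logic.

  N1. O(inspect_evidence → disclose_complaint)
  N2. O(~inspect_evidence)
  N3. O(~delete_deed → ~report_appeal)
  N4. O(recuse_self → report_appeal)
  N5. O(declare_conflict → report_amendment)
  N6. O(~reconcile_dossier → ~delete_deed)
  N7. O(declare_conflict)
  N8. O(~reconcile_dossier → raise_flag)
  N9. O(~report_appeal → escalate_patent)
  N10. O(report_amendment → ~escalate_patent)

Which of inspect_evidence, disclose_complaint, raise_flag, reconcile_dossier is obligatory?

From premise 7 we have O(declare_conflict).
With premise 5, O(declare_conflict → report_amendment), the K-axiom yields O(report_amendment).
From O(report_amendment) and premise 10, O(report_amendment → ~escalate_patent), we obtain O(~escalate_patent).
Premise 9 is O(~report_appeal → escalate_patent); contrapositively O(~escalate_patent → report_appeal). Since O(~escalate_patent) holds, K gives O(report_appeal).
Premise 3, O(~delete_deed → ~report_appeal), contraposes to O(report_appeal → delete_deed); with O(report_appeal) we get O(delete_deed).
Premise 6, O(~reconcile_dossier → ~delete_deed), contraposes to O(delete_deed → reconcile_dossier); with O(delete_deed) we get O(reconcile_dossier).
So O(reconcile_dossier) holds — reconcile_dossier is obligatory. None of the other listed options is made obligatory by any chain of premises.

reconcile_dossier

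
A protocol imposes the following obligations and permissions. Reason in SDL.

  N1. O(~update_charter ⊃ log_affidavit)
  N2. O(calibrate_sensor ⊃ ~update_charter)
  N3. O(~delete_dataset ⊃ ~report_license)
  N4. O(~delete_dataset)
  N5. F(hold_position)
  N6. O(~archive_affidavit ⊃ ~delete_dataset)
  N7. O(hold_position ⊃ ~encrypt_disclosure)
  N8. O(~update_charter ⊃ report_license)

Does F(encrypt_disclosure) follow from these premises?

Premise 7 is O(hold_position ⊃ ~encrypt_disclosure), but O(hold_position) is not derivable from the premises, so it does not yield O(~encrypt_disclosure).
No other premise forces O(~encrypt_disclosure). An ideal world satisfying every premise can still have encrypt_disclosure true, so F(encrypt_disclosure) is not derivable.

No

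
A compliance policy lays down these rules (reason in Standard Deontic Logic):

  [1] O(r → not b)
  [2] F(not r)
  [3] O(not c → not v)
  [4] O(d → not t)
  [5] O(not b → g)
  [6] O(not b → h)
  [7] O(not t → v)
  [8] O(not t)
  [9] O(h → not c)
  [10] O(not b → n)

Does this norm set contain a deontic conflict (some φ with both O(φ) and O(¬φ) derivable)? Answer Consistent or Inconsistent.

Inconsistent

Premise 8 gives O(not t).
With premise 7, O(not t → v), the K-axiom yields O(v).
Premise 3 is O(not c → not v); contrapositively O(v → c). Since O(v) holds, K gives O(c).
The contrapositive of premise 9 (O(h → not c)) is O(c → not h), and O(c) is already established, so O(not h).
Premise 6 is O(not b → h); contrapositively O(not h → b). Since O(not h) holds, K gives O(b).
The contrapositive of premise 1 (O(r → not b)) is O(b → not r), and O(b) is already established, so O(not r).
But premise 2, F(not r), means O(r).
We now have both O(not r) and O(r) — r is simultaneously obligatory and forbidden, violating the D-axiom.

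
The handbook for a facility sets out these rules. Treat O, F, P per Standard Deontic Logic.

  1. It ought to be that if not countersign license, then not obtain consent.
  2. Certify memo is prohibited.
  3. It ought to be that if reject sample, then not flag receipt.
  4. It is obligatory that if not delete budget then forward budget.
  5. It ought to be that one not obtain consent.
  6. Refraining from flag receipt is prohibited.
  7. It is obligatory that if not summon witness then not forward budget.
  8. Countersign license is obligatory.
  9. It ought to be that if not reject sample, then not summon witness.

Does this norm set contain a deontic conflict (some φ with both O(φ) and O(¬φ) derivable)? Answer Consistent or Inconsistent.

Premise 1 is O(¬countersign_license → ¬obtain_consent); even if O(¬obtain_consent) held, inferring O(¬countersign_license) would be affirming the consequent — invalid.
So O(¬countersign_license) is not derivable, and the apparent clash with O(countersign_license) does not arise.
A world satisfying every obligation exists (e.g. certify_memo=false, countersign_license=true, delete_budget=true, flag_receipt=true, forward_budget=false, obtain_consent=false, reject_sample=false, summon_witness=false); no atom is both obligatory and forbidden, so the set is consistent.

Consistent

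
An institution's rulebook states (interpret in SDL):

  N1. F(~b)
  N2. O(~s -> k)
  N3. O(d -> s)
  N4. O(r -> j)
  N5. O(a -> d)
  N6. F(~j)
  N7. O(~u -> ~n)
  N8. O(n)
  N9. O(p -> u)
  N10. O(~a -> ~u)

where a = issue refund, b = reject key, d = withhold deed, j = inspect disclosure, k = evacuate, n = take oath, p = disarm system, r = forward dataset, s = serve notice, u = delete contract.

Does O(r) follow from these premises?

No

Premise 4 is O(r -> j); even if O(j) held, inferring O(r) would be affirming the consequent — invalid.
No other premise forces O(r). An ideal world satisfying every premise can still have r false, so O(r) is not derivable.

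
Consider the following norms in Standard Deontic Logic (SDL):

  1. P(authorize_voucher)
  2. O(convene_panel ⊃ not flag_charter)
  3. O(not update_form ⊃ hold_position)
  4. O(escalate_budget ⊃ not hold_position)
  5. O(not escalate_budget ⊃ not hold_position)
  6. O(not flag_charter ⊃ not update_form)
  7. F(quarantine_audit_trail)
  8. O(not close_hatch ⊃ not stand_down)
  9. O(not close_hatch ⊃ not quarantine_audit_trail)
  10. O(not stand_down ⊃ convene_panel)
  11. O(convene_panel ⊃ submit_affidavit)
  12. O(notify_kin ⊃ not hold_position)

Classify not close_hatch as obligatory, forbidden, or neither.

Premises 5 and 4 cover both cases: O(not escalate_budget ⊃ not hold_position) and O(escalate_budget ⊃ not hold_position). Since not escalate_budget ∨ escalate_budget is a tautology, O(not hold_position) follows.
The contrapositive of premise 3 (O(not update_form ⊃ hold_position)) is O(not hold_position ⊃ update_form), and O(not hold_position) is already established, so O(update_form).
Premise 6, O(not flag_charter ⊃ not update_form), contraposes to O(update_form ⊃ flag_charter); with O(update_form) we get O(flag_charter).
Premise 2 is O(convene_panel ⊃ not flag_charter); contrapositively O(flag_charter ⊃ not convene_panel). Since O(flag_charter) holds, K gives O(not convene_panel).
The contrapositive of premise 10 (O(not stand_down ⊃ convene_panel)) is O(not convene_panel ⊃ stand_down), and O(not convene_panel) is already established, so O(stand_down).
Premise 8, O(not close_hatch ⊃ not stand_down), contraposes to O(stand_down ⊃ close_hatch); with O(stand_down) we get O(close_hatch).
Premises 1, 7, 9, 11, 12 do not contribute to this derivation.
Thus O(close_hatch), which is F(not close_hatch): not close_hatch is forbidden.

Forbidden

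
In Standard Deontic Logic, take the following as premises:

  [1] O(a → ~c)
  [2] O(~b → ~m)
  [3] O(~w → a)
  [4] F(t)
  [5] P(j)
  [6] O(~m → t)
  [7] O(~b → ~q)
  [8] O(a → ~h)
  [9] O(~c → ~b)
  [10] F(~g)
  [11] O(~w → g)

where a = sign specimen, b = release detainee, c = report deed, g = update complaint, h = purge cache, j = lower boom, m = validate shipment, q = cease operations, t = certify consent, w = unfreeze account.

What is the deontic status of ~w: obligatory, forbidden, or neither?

Forbidden

Premise 4, F(t), is equivalent to O(~t).
Premise 6, O(~m → t), contraposes to O(~t → m); with O(~t) we get O(m).
Premise 2 is O(~b → ~m); contrapositively O(m → b). Since O(m) holds, K gives O(b).
Premise 9, O(~c → ~b), contraposes to O(b → c); with O(b) we get O(c).
Premise 1, O(a → ~c), contraposes to O(c → ~a); with O(c) we get O(~a).
Premise 3 is O(~w → a); contrapositively O(~a → w). Since O(~a) holds, K gives O(w).
Premises 5, 7, 8, 10, 11 do not contribute to this derivation.
Thus O(w), which is F(~w): ~w is forbidden.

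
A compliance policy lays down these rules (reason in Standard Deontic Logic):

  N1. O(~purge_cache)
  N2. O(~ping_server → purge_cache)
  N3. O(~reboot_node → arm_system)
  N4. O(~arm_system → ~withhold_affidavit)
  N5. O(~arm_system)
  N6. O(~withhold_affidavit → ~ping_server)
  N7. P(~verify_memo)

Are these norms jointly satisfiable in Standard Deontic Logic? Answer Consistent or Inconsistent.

Premise 1 states O(~purge_cache) outright.
Premise 2, O(~ping_server → purge_cache), contraposes to O(~purge_cache → ping_server); with O(~purge_cache) we get O(ping_server).
The contrapositive of premise 6 (O(~withhold_affidavit → ~ping_server)) is O(ping_server → withhold_affidavit), and O(ping_server) is already established, so O(withhold_affidavit).
The contrapositive of premise 4 (O(~arm_system → ~withhold_affidavit)) is O(withhold_affidavit → arm_system), and O(withhold_affidavit) is already established, so O(arm_system).
However, premise 5 gives O(~arm_system).
We now have both O(arm_system) and O(~arm_system) — arm_system is simultaneously obligatory and forbidden, violating the D-axiom.

Inconsistent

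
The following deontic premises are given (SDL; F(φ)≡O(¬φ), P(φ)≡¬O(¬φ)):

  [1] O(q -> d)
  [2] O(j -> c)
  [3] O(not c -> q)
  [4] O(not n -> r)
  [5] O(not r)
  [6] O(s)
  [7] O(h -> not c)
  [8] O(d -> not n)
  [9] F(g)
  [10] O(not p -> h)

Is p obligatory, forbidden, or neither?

Obligatory

Premise 5 states O(not r) outright.
Premise 4 is O(not n -> r); contrapositively O(not r -> n). Since O(not r) holds, K gives O(n).
Premise 8 is O(d -> not n); contrapositively O(n -> not d). Since O(n) holds, K gives O(not d).
Premise 1 is O(q -> d); contrapositively O(not d -> not q). Since O(not d) holds, K gives O(not q).
Premise 3 is O(not c -> q); contrapositively O(not q -> c). Since O(not q) holds, K gives O(c).
The contrapositive of premise 7 (O(h -> not c)) is O(c -> not h), and O(c) is already established, so O(not h).
Premise 10 is O(not p -> h); contrapositively O(not h -> p). Since O(not h) holds, K gives O(p).
Premises 2, 6, 9 do not contribute to this derivation.
Hence p is obligatory.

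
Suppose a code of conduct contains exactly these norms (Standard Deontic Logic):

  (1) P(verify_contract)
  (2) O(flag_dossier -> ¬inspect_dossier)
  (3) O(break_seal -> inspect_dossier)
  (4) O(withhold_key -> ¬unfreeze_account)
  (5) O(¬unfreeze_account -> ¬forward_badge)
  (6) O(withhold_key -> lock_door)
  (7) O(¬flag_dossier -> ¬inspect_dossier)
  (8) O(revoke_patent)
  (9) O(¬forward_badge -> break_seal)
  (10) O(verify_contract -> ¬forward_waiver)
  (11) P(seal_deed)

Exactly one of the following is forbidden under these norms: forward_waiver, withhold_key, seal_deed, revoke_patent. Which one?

Premises 7 and 2 are O(¬flag_dossier -> ¬inspect_dossier) and O(flag_dossier -> ¬inspect_dossier); every ideal world satisfies ¬flag_dossier or flag_dossier, so in either case ¬inspect_dossier holds — hence O(¬inspect_dossier).
The contrapositive of premise 3 (O(break_seal -> inspect_dossier)) is O(¬inspect_dossier -> ¬break_seal), and O(¬inspect_dossier) is already established, so O(¬break_seal).
Premise 9, O(¬forward_badge -> break_seal), contraposes to O(¬break_seal -> forward_badge); with O(¬break_seal) we get O(forward_badge).
Premise 5 is O(¬unfreeze_account -> ¬forward_badge); contrapositively O(forward_badge -> unfreeze_account). Since O(forward_badge) holds, K gives O(unfreeze_account).
Premise 4, O(withhold_key -> ¬unfreeze_account), contraposes to O(unfreeze_account -> ¬withhold_key); with O(unfreeze_account) we get O(¬withhold_key).
So O(¬withhold_key) holds, i.e. withhold_key is forbidden. None of the other listed options is forbidden under the premises.

withhold_key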